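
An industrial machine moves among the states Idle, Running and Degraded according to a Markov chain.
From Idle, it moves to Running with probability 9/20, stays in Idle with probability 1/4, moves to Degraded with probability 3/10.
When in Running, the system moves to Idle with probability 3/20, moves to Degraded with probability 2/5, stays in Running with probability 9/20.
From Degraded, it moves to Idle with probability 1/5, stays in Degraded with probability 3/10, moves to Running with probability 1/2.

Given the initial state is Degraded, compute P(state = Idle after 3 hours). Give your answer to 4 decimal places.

0.1860

Propagate the distribution vector 3 hours from Degraded.
After 0 hours: (0.0000, 0.0000, 1.0000)
After 1 hour: (0.2000, 0.5000, 0.3000)
After 2 hours: (0.1850, 0.4650, 0.3500)
After 3 hours: (0.1860, 0.4675, 0.3465)
P(in Idle after 3 hours) = 0.1860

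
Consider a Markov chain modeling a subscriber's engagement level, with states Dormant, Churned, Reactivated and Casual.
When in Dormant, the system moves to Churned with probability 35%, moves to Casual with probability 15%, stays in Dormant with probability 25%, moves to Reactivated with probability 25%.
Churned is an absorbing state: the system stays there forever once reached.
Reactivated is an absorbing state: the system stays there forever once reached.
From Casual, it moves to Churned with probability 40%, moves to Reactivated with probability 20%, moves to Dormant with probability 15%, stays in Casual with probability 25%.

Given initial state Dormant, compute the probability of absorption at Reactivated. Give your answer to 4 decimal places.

0.4028

Let h(s) be the probability of absorption at Reactivated starting from transient state s. Then h(Reactivated) = 1 and h(Churned) = 0. By first-step analysis:
h(Dormant) = 0.25·h(Dormant) + 0.35·0 + 0.25·1 + 0.15·h(Casual)
h(Casual) = 0.15·h(Dormant) + 0.4·0 + 0.2·1 + 0.25·h(Casual)
Solving: h(Dormant) = 0.4028, h(Casual) = 0.3472.
Starting from Dormant, the probability is 0.4028.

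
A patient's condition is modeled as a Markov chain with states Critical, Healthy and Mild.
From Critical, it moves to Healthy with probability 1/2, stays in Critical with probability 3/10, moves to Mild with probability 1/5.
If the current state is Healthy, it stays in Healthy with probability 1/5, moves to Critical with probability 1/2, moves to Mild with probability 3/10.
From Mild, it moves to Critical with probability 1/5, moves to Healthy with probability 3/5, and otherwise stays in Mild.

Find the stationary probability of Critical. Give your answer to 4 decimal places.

Let the stationary distribution be π with π = πP and π_1 + π_2 + π_3 = 1.
π_1 = 0.3·π_1 + 0.5·π_2 + 0.2·π_3
π_2 = 0.5·π_1 + 0.2·π_2 + 0.6·π_3
Solving with the normalization constraint gives π = (0.3566, 0.4031, 0.2403).
So the stationary probability of Critical is 0.3566.

0.3566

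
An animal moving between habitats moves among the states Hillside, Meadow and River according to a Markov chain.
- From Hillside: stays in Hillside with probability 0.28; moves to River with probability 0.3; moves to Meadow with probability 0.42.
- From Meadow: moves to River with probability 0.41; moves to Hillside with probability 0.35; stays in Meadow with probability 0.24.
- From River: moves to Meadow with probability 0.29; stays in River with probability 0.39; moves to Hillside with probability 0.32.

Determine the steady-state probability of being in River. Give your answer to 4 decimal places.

Let the stationary distribution be π with π = πP and π_1 + π_2 + π_3 = 1.
π_1 = 0.28·π_1 + 0.35·π_2 + 0.32·π_3
π_2 = 0.42·π_1 + 0.24·π_2 + 0.29·π_3
Solving with the normalization constraint gives π = (0.3168, 0.3154, 0.3678).
So the stationary probability of River is 0.3678.

0.3678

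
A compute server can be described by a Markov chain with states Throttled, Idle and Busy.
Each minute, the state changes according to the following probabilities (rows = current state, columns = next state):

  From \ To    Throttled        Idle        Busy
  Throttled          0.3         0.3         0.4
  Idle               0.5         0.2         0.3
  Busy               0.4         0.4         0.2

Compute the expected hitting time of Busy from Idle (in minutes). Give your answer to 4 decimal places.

2.9268

Let t(s) be the expected number of minutes to first reach Busy from state s, with t(Busy) = 0. Conditioning on the first minute:
t(Throttled) = 1 + 0.3·t(Throttled) + 0.3·t(Idle)
t(Idle) = 1 + 0.5·t(Throttled) + 0.2·t(Idle)
Solving: t(Throttled) = 2.6829, t(Idle) = 2.9268.
Expected minutes from Idle to Busy: 2.9268.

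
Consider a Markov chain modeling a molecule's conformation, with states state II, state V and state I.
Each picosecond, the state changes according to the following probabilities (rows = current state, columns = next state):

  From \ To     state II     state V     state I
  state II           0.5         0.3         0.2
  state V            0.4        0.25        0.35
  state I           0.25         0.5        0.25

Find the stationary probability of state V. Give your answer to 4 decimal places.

0.3359

Let the stationary distribution be π with π = πP and π_1 + π_2 + π_3 = 1.
π_1 = 0.5·π_1 + 0.4·π_2 + 0.25·π_3
π_2 = 0.3·π_1 + 0.25·π_2 + 0.5·π_3
Solving with the normalization constraint gives π = (0.4005, 0.3359, 0.2636).
So the stationary probability of state V is 0.3359.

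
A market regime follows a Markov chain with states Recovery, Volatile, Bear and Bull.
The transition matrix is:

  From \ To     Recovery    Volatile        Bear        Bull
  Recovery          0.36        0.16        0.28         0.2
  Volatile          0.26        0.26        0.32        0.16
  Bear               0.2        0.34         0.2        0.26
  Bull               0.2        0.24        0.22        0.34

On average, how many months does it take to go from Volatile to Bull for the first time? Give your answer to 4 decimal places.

Let t(s) be the expected number of months to first reach Bull from state s, with t(Bull) = 0. Conditioning on the first month:
t(Recovery) = 1 + 0.36·t(Recovery) + 0.16·t(Volatile) + 0.28·t(Bear)
t(Volatile) = 1 + 0.26·t(Recovery) + 0.26·t(Volatile) + 0.32·t(Bear)
t(Bear) = 1 + 0.2·t(Recovery) + 0.34·t(Volatile) + 0.2·t(Bear)
Solving: t(Recovery) = 4.8352, t(Volatile) = 5.0397, t(Bear) = 4.6007.
Expected months from Volatile to Bull: 5.0397.

5.0397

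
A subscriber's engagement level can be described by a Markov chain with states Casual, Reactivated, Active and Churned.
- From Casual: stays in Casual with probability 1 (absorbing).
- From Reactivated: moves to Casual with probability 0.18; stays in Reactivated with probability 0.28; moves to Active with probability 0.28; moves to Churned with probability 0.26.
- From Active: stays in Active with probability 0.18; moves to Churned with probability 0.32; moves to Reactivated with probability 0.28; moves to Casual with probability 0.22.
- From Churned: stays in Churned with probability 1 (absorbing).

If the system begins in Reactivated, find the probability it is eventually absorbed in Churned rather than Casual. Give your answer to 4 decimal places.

0.5914

Let h(s) be the probability of absorption at Churned starting from transient state s. Then h(Churned) = 1 and h(Casual) = 0. By first-step analysis:
h(Reactivated) = 0.18·0 + 0.28·h(Reactivated) + 0.28·h(Active) + 0.26·1
h(Active) = 0.22·0 + 0.28·h(Reactivated) + 0.18·h(Active) + 0.32·1
Solving: h(Reactivated) = 0.5914, h(Active) = 0.5922.
Starting from Reactivated, the probability is 0.5914.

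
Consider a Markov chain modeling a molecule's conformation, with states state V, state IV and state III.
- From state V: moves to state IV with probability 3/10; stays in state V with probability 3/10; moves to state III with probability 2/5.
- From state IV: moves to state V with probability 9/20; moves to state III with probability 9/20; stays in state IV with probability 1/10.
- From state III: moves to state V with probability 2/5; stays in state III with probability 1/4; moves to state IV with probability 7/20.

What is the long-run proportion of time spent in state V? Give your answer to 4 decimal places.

0.3757

Let the stationary distribution be π with π = πP and π_1 + π_2 + π_3 = 1.
π_1 = 0.3·π_1 + 0.45·π_2 + 0.4·π_3
π_2 = 0.3·π_1 + 0.1·π_2 + 0.35·π_3
Solving with the normalization constraint gives π = (0.3757, 0.2650, 0.3593).
So the stationary probability of state V is 0.3757.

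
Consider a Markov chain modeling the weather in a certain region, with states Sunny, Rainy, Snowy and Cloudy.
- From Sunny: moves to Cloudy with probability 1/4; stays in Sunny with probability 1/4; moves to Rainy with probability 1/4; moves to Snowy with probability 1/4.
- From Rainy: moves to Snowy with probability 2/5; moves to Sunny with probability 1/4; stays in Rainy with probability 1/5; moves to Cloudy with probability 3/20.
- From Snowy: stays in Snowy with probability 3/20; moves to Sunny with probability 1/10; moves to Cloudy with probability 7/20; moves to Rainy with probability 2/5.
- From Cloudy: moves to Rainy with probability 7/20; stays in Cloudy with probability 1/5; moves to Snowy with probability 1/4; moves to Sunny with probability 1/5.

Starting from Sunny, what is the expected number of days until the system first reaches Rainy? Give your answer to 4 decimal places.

Let t(s) be the expected number of days to first reach Rainy from state s, with t(Rainy) = 0. Conditioning on the first day:
t(Sunny) = 1 + 0.25·t(Sunny) + 0.25·t(Snowy) + 0.25·t(Cloudy)
t(Snowy) = 1 + 0.1·t(Sunny) + 0.15·t(Snowy) + 0.35·t(Cloudy)
t(Cloudy) = 1 + 0.2·t(Sunny) + 0.25·t(Snowy) + 0.2·t(Cloudy)
Solving: t(Sunny) = 3.2251, t(Snowy) = 2.7574, t(Cloudy) = 2.9180.
Expected days from Sunny to Rainy: 3.2251.

3.2251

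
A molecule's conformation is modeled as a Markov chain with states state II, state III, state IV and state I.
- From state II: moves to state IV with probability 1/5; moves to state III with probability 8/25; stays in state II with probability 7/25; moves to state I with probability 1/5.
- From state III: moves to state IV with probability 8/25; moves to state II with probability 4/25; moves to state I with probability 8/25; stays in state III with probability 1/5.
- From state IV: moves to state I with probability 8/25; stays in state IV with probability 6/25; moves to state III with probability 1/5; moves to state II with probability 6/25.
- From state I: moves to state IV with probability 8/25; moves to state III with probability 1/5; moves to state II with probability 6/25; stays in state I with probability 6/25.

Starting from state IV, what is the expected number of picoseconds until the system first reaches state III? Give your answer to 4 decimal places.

4.3478

Let t(s) be the expected number of picoseconds to first reach state III from state s, with t(state III) = 0. Conditioning on the first picosecond:
t(state II) = 1 + 0.28·t(state II) + 0.2·t(state IV) + 0.2·t(state I)
t(state IV) = 1 + 0.24·t(state II) + 0.24·t(state IV) + 0.32·t(state I)
t(state I) = 1 + 0.24·t(state II) + 0.32·t(state IV) + 0.24·t(state I)
Solving: t(state II) = 3.8043, t(state IV) = 4.3478, t(state I) = 4.3478.
Expected picoseconds from state IV to state III: 4.3478.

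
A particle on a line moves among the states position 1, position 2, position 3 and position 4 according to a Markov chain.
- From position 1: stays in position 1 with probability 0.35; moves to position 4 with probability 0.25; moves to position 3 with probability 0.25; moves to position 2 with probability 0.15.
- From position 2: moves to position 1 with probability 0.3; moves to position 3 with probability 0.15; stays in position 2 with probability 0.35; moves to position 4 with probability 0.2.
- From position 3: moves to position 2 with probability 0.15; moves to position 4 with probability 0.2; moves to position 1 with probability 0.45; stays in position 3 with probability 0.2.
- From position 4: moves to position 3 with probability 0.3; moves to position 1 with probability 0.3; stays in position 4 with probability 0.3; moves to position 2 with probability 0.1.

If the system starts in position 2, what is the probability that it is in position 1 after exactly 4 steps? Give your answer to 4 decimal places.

Propagate the distribution vector 4 steps from position 2.
After 0 steps: (0.0000, 1.0000, 0.0000, 0.0000)
After 1 step: (0.3000, 0.3500, 0.1500, 0.2000)
After 2 steps: (0.3375, 0.2100, 0.2175, 0.2350)
After 3 steps: (0.3495, 0.1803, 0.2299, 0.2404)
After 4 steps: (0.3520, 0.1740, 0.2325, 0.2415)
P(in position 1 after 4 steps) = 0.3520

0.3520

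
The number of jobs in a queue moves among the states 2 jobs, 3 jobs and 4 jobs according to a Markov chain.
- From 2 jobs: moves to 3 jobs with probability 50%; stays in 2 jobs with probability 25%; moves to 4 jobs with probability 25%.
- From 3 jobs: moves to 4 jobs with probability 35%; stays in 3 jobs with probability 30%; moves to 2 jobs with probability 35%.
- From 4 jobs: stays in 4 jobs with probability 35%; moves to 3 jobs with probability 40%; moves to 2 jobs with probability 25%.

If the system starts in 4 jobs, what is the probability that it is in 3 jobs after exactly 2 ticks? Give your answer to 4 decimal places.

0.3850

Sum over the intermediate state after 1 tick:
P = P(4 jobs→2 jobs)·P(2 jobs→3 jobs) + P(4 jobs→3 jobs)·P(3 jobs→3 jobs) + P(4 jobs→4 jobs)·P(4 jobs→3 jobs)
  = 0.25×0.5 + 0.4×0.3 + 0.35×0.4
  = 0.1250 + 0.1200 + 0.1400 = 0.3850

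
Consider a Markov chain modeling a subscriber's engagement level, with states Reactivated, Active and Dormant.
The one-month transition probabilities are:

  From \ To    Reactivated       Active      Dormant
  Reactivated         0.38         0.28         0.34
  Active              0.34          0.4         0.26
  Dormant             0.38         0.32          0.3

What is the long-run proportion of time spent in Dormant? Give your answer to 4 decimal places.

Let the stationary distribution be π with π = πP and π_1 + π_2 + π_3 = 1.
π_1 = 0.38·π_1 + 0.34·π_2 + 0.38·π_3
π_2 = 0.28·π_1 + 0.4·π_2 + 0.32·π_3
Solving with the normalization constraint gives π = (0.3667, 0.3319, 0.3014).
So the stationary probability of Dormant is 0.3014.

0.3014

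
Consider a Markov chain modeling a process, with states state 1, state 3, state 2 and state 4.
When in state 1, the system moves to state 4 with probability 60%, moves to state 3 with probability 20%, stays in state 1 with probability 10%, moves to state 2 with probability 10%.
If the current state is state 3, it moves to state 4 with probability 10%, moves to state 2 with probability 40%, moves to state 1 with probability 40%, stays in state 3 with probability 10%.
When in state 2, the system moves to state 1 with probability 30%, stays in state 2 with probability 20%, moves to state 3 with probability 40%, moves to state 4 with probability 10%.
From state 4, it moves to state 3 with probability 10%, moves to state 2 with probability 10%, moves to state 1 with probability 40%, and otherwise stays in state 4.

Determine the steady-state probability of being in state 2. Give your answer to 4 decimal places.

Let the stationary distribution be π with π = πP and π_1 + π_2 + π_3 + π_4 = 1.
π_1 = 0.1·π_1 + 0.4·π_2 + 0.3·π_3 + 0.4·π_4
π_2 = 0.2·π_1 + 0.1·π_2 + 0.4·π_3 + 0.1·π_4
π_3 = 0.1·π_1 + 0.4·π_2 + 0.2·π_3 + 0.1·π_4
Solving with the normalization constraint gives π = (0.2945, 0.1809, 0.1714, 0.3532).
So the stationary probability of state 2 is 0.1714.

0.1714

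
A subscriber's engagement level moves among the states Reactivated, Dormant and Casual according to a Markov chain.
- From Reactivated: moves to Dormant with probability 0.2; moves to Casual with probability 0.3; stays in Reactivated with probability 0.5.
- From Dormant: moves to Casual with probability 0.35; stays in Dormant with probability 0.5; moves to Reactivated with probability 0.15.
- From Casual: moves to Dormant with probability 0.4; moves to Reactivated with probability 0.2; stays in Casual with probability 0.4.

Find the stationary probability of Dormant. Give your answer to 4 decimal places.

0.3871

Let the stationary distribution be π with π = πP and π_1 + π_2 + π_3 = 1.
π_1 = 0.5·π_1 + 0.15·π_2 + 0.2·π_3
π_2 = 0.2·π_1 + 0.5·π_2 + 0.4·π_3
Solving with the normalization constraint gives π = (0.2581, 0.3871, 0.3548).
So the stationary probability of Dormant is 0.3871.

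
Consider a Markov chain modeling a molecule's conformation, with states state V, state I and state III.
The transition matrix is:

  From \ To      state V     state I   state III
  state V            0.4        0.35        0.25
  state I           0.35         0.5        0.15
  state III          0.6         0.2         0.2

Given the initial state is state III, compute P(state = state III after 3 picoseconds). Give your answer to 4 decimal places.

0.2040

Propagate the distribution vector 3 picoseconds from state III.
After 0 picoseconds: (0.0000, 0.0000, 1.0000)
After 1 picosecond: (0.6000, 0.2000, 0.2000)
After 2 picoseconds: (0.4300, 0.3500, 0.2200)
After 3 picoseconds: (0.4265, 0.3695, 0.2040)
P(in state III after 3 picoseconds) = 0.2040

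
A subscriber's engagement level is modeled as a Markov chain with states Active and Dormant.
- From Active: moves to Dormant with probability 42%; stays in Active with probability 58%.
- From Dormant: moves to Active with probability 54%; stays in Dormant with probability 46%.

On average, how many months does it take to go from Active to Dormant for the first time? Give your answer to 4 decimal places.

Let t(s) be the expected number of months to first reach Dormant from state s, with t(Dormant) = 0. Conditioning on the first month:
t(Active) = 1 + 0.58·t(Active)
Solving: t(Active) = 2.3810.
Expected months from Active to Dormant: 2.3810.

2.3810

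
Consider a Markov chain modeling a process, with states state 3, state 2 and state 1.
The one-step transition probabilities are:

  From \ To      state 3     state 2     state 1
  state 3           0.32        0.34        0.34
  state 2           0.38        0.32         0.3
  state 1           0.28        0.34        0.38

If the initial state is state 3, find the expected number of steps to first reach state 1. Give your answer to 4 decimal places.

Let t(s) be the expected number of steps to first reach state 1 from state s, with t(state 1) = 0. Conditioning on the first step:
t(state 3) = 1 + 0.32·t(state 3) + 0.34·t(state 2)
t(state 2) = 1 + 0.38·t(state 3) + 0.32·t(state 2)
Solving: t(state 3) = 3.0612, t(state 2) = 3.1813.
Expected steps from state 3 to state 1: 3.0612.

3.0612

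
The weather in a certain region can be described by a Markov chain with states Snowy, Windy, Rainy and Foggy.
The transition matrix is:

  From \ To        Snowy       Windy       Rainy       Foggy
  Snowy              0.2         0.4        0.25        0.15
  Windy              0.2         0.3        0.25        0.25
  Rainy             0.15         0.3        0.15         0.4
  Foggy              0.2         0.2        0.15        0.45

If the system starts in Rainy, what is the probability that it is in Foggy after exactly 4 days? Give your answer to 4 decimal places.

0.3260

Propagate the distribution vector 4 days from Rainy.
After 0 days: (0.0000, 0.0000, 1.0000, 0.0000)
After 1 day: (0.1500, 0.3000, 0.1500, 0.4000)
After 2 days: (0.1925, 0.2750, 0.1950, 0.3375)
After 3 days: (0.1903, 0.2855, 0.1968, 0.3275)
After 4 days: (0.1902, 0.2863, 0.1976, 0.3260)
P(in Foggy after 4 days) = 0.3260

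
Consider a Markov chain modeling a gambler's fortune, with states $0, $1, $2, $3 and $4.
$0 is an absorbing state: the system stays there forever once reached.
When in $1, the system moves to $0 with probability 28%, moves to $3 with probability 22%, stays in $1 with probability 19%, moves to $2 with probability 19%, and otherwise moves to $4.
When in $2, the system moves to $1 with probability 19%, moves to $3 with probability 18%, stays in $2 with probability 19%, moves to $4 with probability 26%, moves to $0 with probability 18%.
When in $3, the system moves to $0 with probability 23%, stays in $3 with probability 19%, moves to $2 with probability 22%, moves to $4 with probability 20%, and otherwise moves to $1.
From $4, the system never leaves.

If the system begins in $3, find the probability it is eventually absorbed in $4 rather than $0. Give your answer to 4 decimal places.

0.4656

Let h(s) be the probability of absorption at $4 starting from transient state s. Then h($4) = 1 and h($0) = 0. By first-step analysis:
h($1) = 0.28·0 + 0.19·h($1) + 0.19·h($2) + 0.22·h($3) + 0.12·1
h($2) = 0.18·0 + 0.19·h($1) + 0.19·h($2) + 0.18·h($3) + 0.26·1
h($3) = 0.23·0 + 0.16·h($1) + 0.22·h($2) + 0.19·h($3) + 0.2·1
Solving: h($1) = 0.3960, h($2) = 0.5173, h($3) = 0.4656.
Starting from $3, the probability is 0.4656.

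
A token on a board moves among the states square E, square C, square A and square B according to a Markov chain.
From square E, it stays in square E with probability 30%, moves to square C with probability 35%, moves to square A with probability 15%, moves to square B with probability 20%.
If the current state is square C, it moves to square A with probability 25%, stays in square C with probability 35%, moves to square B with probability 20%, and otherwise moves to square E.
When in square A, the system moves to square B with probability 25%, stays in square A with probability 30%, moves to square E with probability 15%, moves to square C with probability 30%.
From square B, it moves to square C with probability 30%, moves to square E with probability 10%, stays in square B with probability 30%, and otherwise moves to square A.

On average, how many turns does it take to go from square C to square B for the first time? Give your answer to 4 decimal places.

4.7157

Let t(s) be the expected number of turns to first reach square B from state s, with t(square B) = 0. Conditioning on the first turn:
t(square E) = 1 + 0.3·t(square E) + 0.35·t(square C) + 0.15·t(square A)
t(square C) = 1 + 0.2·t(square E) + 0.35·t(square C) + 0.25·t(square A)
t(square A) = 1 + 0.15·t(square E) + 0.3·t(square C) + 0.3·t(square A)
Solving: t(square E) = 4.7434, t(square C) = 4.7157, t(square A) = 4.4660.
Expected turns from square C to square B: 4.7157.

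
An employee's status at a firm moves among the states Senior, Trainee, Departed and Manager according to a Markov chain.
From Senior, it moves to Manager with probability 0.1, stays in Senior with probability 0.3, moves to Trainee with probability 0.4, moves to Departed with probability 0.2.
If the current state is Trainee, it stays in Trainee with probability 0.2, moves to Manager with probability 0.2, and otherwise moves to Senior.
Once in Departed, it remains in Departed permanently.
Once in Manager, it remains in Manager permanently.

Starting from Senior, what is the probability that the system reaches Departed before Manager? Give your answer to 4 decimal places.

0.5000

Let h(s) be the probability of absorption at Departed starting from transient state s. Then h(Departed) = 1 and h(Manager) = 0. By first-step analysis:
h(Senior) = 0.3·h(Senior) + 0.4·h(Trainee) + 0.2·1 + 0.1·0
h(Trainee) = 0.6·h(Senior) + 0.2·h(Trainee) + 0.2·0
Solving: h(Senior) = 0.5000, h(Trainee) = 0.3750.
Starting from Senior, the probability is 0.5000.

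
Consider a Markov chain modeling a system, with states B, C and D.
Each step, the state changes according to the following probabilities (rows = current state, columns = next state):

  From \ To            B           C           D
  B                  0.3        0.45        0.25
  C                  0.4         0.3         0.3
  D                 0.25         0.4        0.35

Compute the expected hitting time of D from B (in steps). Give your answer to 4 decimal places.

3.7097

Let t(s) be the expected number of steps to first reach D from state s, with t(D) = 0. Conditioning on the first step:
t(B) = 1 + 0.3·t(B) + 0.45·t(C)
t(C) = 1 + 0.4·t(B) + 0.3·t(C)
Solving: t(B) = 3.7097, t(C) = 3.5484.
Expected steps from B to D: 3.7097.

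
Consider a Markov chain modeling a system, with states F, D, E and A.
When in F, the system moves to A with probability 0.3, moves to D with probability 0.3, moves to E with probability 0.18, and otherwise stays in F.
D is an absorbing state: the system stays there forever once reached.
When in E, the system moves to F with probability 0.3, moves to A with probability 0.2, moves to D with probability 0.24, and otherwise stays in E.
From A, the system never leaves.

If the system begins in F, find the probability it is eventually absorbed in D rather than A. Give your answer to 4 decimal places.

Let h(s) be the probability of absorption at D starting from transient state s. Then h(D) = 1 and h(A) = 0. By first-step analysis:
h(F) = 0.22·h(F) + 0.3·1 + 0.18·h(E) + 0.3·0
h(E) = 0.3·h(F) + 0.24·1 + 0.26·h(E) + 0.2·0
Solving: h(F) = 0.5069, h(E) = 0.5298.
Starting from F, the probability is 0.5069.

0.5069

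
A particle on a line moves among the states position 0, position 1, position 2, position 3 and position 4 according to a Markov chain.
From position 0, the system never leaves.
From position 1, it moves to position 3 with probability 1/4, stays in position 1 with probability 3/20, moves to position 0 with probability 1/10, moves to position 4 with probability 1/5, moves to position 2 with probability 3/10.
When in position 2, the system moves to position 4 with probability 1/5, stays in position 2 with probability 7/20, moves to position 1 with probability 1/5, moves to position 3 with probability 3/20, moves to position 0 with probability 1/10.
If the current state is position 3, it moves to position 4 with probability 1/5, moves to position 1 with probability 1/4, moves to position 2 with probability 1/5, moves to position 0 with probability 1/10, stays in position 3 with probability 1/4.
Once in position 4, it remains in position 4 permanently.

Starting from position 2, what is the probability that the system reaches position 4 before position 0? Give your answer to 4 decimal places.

Let h(s) be the probability of absorption at position 4 starting from transient state s. Then h(position 4) = 1 and h(position 0) = 0. By first-step analysis:
h(position 1) = 0.1·0 + 0.15·h(position 1) + 0.3·h(position 2) + 0.25·h(position 3) + 0.2·1
h(position 2) = 0.1·0 + 0.2·h(position 1) + 0.35·h(position 2) + 0.15·h(position 3) + 0.2·1
h(position 3) = 0.1·0 + 0.25·h(position 1) + 0.2·h(position 2) + 0.25·h(position 3) + 0.2·1
Solving: h(position 1) = 0.6667, h(position 2) = 0.6667, h(position 3) = 0.6667.
Starting from position 2, the probability is 0.6667.

0.6667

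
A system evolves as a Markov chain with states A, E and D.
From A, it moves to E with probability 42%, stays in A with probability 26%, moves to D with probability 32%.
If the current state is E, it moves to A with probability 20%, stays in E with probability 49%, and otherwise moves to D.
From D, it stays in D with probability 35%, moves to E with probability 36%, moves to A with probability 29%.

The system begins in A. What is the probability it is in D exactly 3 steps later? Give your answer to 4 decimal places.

Propagate the distribution vector 3 steps from A.
After 0 steps: (1.0000, 0.0000, 0.0000)
After 1 step: (0.2600, 0.4200, 0.3200)
After 2 steps: (0.2444, 0.4302, 0.3254)
After 3 steps: (0.2440, 0.4306, 0.3255)
P(in D after 3 steps) = 0.3255

0.3255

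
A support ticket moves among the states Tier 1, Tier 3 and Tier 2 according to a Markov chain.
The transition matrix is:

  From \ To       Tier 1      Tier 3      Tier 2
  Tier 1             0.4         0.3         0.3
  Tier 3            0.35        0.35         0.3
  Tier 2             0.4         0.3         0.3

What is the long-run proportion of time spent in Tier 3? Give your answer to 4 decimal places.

Let the stationary distribution be π with π = πP and π_1 + π_2 + π_3 = 1.
π_1 = 0.4·π_1 + 0.35·π_2 + 0.4·π_3
π_2 = 0.3·π_1 + 0.35·π_2 + 0.3·π_3
Solving with the normalization constraint gives π = (0.3842, 0.3158, 0.3000).
So the stationary probability of Tier 3 is 0.3158.

0.3158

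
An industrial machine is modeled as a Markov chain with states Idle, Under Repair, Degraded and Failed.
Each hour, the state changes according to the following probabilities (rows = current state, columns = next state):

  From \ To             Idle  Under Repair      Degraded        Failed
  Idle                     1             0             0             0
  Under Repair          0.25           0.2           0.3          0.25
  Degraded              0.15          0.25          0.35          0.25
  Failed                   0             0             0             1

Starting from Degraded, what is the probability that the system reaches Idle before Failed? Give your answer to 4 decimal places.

Let h(s) be the probability of absorption at Idle starting from transient state s. Then h(Idle) = 1 and h(Failed) = 0. By first-step analysis:
h(Under Repair) = 0.25·1 + 0.2·h(Under Repair) + 0.3·h(Degraded) + 0.25·0
h(Degraded) = 0.15·1 + 0.25·h(Under Repair) + 0.35·h(Degraded) + 0.25·0
Solving: h(Under Repair) = 0.4663, h(Degraded) = 0.4101.
Starting from Degraded, the probability is 0.4101.

0.4101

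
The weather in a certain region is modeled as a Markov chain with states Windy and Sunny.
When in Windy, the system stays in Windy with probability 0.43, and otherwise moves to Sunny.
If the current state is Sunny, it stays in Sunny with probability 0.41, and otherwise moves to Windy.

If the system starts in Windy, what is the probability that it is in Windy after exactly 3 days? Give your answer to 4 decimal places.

0.5066

Propagate the distribution vector 3 days from Windy.
After 0 days: (1.0000, 0.0000)
After 1 day: (0.4300, 0.5700)
After 2 days: (0.5212, 0.4788)
After 3 days: (0.5066, 0.4934)
P(in Windy after 3 days) = 0.5066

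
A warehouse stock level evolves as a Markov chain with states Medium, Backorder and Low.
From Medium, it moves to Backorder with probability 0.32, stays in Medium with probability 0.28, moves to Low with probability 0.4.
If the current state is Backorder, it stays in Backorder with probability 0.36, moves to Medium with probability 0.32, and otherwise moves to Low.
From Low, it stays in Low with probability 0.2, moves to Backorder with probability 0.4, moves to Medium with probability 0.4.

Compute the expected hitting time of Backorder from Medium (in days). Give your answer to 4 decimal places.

Let t(s) be the expected number of days to first reach Backorder from state s, with t(Backorder) = 0. Conditioning on the first day:
t(Medium) = 1 + 0.28·t(Medium) + 0.4·t(Low)
t(Low) = 1 + 0.4·t(Medium) + 0.2·t(Low)
Solving: t(Medium) = 2.8846, t(Low) = 2.6923.
Expected days from Medium to Backorder: 2.8846.

2.8846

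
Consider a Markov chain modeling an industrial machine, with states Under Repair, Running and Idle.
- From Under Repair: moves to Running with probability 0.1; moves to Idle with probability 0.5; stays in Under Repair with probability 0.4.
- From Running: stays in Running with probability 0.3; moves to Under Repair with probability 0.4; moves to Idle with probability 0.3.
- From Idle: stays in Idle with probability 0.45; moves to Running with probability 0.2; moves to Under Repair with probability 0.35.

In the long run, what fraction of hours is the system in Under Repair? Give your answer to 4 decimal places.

Let the stationary distribution be π with π = πP and π_1 + π_2 + π_3 = 1.
π_1 = 0.4·π_1 + 0.4·π_2 + 0.35·π_3
π_2 = 0.1·π_1 + 0.3·π_2 + 0.2·π_3
Solving with the normalization constraint gives π = (0.3779, 0.1802, 0.4419).
So the stationary probability of Under Repair is 0.3779.

0.3779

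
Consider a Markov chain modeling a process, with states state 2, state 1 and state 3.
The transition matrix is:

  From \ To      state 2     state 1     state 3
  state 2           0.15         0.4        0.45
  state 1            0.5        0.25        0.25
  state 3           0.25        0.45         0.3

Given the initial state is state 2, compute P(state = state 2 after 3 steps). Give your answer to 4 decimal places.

0.3071

Propagate the distribution vector 3 steps from state 2.
After 0 steps: (1.0000, 0.0000, 0.0000)
After 1 step: (0.1500, 0.4000, 0.4500)
After 2 steps: (0.3350, 0.3625, 0.3025)
After 3 steps: (0.3071, 0.3608, 0.3321)
P(in state 2 after 3 steps) = 0.3071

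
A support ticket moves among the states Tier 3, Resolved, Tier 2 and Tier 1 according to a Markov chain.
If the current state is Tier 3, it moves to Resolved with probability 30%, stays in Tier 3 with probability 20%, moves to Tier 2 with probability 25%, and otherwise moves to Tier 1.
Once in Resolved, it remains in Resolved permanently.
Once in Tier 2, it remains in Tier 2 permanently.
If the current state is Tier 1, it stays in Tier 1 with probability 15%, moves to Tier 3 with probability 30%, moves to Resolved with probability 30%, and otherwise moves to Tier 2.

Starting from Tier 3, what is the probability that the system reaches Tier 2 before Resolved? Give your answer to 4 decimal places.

0.4545

Let h(s) be the probability of absorption at Tier 2 starting from transient state s. Then h(Tier 2) = 1 and h(Resolved) = 0. By first-step analysis:
h(Tier 3) = 0.2·h(Tier 3) + 0.3·0 + 0.25·1 + 0.25·h(Tier 1)
h(Tier 1) = 0.3·h(Tier 3) + 0.3·0 + 0.25·1 + 0.15·h(Tier 1)
Solving: h(Tier 3) = 0.4545, h(Tier 1) = 0.4545.
Starting from Tier 3, the probability is 0.4545.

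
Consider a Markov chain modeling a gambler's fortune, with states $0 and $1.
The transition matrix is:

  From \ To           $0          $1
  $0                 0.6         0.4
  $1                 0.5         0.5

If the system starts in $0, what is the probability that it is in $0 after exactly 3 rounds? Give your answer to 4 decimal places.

Propagate the distribution vector 3 rounds from $0.
After 0 rounds: (1.0000, 0.0000)
After 1 round: (0.6000, 0.4000)
After 2 rounds: (0.5600, 0.4400)
After 3 rounds: (0.5560, 0.4440)
P(in $0 after 3 rounds) = 0.5560

0.5560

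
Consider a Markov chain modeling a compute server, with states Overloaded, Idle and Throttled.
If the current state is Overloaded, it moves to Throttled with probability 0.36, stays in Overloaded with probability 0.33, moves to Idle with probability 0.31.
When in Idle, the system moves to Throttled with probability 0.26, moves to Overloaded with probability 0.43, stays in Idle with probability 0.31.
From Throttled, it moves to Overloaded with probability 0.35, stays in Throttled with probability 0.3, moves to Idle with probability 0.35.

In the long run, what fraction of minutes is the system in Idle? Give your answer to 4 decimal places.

Let the stationary distribution be π with π = πP and π_1 + π_2 + π_3 = 1.
π_1 = 0.33·π_1 + 0.43·π_2 + 0.35·π_3
π_2 = 0.31·π_1 + 0.31·π_2 + 0.35·π_3
Solving with the normalization constraint gives π = (0.3684, 0.3224, 0.3092).
So the stationary probability of Idle is 0.3224.

0.3224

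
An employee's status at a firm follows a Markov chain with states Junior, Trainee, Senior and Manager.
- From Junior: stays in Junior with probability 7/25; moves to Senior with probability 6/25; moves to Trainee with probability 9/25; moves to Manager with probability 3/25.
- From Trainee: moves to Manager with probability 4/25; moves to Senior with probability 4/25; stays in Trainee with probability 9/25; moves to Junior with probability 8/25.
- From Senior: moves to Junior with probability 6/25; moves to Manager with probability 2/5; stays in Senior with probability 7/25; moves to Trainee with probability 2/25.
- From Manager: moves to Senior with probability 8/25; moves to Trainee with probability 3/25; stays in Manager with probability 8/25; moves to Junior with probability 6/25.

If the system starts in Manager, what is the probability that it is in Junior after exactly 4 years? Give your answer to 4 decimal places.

0.2681

Propagate the distribution vector 4 years from Manager.
After 0 years: (0.0000, 0.0000, 0.0000, 1.0000)
After 1 year: (0.2400, 0.1200, 0.3200, 0.3200)
After 2 years: (0.2592, 0.1936, 0.2688, 0.2784)
After 3 years: (0.2659, 0.2179, 0.2575, 0.2587)
After 4 years: (0.2681, 0.2258, 0.2536, 0.2526)
P(in Junior after 4 years) = 0.2681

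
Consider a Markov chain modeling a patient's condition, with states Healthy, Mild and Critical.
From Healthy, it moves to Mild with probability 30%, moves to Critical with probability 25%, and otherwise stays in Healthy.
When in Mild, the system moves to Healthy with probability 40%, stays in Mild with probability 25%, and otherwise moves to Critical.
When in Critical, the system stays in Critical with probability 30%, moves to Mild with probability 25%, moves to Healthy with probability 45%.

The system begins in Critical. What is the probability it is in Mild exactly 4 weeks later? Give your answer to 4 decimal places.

0.2718

Propagate the distribution vector 4 weeks from Critical.
After 0 weeks: (0.0000, 0.0000, 1.0000)
After 1 week: (0.4500, 0.2500, 0.3000)
After 2 weeks: (0.4375, 0.2725, 0.2900)
After 3 weeks: (0.4364, 0.2719, 0.2918)
After 4 weeks: (0.4364, 0.2718, 0.2918)
P(in Mild after 4 weeks) = 0.2718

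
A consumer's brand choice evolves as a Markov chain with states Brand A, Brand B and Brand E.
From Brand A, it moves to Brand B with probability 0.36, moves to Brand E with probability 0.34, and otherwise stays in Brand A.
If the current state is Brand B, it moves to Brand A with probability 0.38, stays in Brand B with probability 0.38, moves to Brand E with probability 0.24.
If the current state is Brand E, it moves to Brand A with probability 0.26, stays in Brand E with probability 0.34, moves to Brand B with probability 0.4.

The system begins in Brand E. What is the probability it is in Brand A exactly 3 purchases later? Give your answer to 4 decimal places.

0.3185

Propagate the distribution vector 3 purchases from Brand E.
After 0 purchases: (0.0000, 0.0000, 1.0000)
After 1 purchase: (0.2600, 0.4000, 0.3400)
After 2 purchases: (0.3184, 0.3816, 0.3000)
After 3 purchases: (0.3185, 0.3796, 0.3018)
P(in Brand A after 3 purchases) = 0.3185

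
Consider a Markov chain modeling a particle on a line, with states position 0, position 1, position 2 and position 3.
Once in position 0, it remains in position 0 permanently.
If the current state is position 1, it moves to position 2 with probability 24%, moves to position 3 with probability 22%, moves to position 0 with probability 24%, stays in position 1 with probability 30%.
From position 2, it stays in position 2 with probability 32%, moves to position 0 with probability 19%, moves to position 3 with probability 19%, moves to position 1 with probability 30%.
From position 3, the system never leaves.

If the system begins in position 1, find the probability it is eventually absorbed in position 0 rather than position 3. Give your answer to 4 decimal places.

Let h(s) be the probability of absorption at position 0 starting from transient state s. Then h(position 0) = 1 and h(position 3) = 0. By first-step analysis:
h(position 1) = 0.24·1 + 0.3·h(position 1) + 0.24·h(position 2) + 0.22·0
h(position 2) = 0.19·1 + 0.3·h(position 1) + 0.32·h(position 2) + 0.19·0
Solving: h(position 1) = 0.5168, h(position 2) = 0.5074.
Starting from position 1, the probability is 0.5168.

0.5168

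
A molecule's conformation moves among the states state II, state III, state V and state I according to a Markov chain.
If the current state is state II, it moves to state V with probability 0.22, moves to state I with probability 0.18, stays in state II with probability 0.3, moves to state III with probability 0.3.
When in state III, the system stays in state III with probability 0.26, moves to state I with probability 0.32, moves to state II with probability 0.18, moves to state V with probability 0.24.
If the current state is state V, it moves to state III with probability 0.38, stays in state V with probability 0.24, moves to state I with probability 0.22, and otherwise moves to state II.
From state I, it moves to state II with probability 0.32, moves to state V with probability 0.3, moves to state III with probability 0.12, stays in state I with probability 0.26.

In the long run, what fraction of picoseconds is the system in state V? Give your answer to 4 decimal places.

Let the stationary distribution be π with π = πP and π_1 + π_2 + π_3 + π_4 = 1.
π_1 = 0.3·π_1 + 0.18·π_2 + 0.16·π_3 + 0.32·π_4
π_2 = 0.3·π_1 + 0.26·π_2 + 0.38·π_3 + 0.12·π_4
π_3 = 0.22·π_1 + 0.24·π_2 + 0.24·π_3 + 0.3·π_4
Solving with the normalization constraint gives π = (0.2381, 0.2650, 0.2500, 0.2468).
So the stationary probability of state V is 0.2500.

0.2500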